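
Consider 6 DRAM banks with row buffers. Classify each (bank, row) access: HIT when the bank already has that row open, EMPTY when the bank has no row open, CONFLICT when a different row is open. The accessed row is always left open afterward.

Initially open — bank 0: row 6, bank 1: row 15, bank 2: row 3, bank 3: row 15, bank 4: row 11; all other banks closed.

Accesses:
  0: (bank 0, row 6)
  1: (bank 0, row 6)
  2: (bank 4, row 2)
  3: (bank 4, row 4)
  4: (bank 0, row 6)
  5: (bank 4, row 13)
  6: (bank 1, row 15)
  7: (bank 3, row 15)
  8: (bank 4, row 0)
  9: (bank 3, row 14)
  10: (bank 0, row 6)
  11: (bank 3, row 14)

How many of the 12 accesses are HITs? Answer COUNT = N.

#0 (0,6) H  (was 6)
#1 (0,6) H  (was 6)
#2 (4,2) C  (was 11)
#3 (4,4) C  (was 2)
#4 (0,6) H  (was 6)
#5 (4,13) C  (was 4)
#6 (1,15) H  (was 15)
#7 (3,15) H  (was 15)
#8 (4,0) C  (was 13)
#9 (3,14) C  (was 15)
#10 (0,6) H  (was 6)
#11 (3,14) H  (was 14)

COUNT = 7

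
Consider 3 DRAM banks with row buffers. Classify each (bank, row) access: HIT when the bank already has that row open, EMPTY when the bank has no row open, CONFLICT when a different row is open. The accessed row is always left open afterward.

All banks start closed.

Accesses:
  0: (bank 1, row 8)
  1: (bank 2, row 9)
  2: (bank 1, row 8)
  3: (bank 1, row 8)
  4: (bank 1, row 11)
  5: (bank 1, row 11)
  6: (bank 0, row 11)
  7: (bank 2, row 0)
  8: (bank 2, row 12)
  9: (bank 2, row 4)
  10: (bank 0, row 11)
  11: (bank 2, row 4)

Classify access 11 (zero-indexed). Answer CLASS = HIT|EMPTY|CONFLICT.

CLASS = HIT

step 0: bank1 None->8 [EMPTY]
step 1: bank2 None->9 [EMPTY]
step 2: bank1 8->8 [HIT]
step 3: bank1 8->8 [HIT]
step 4: bank1 8->11 [CONFLICT]
step 5: bank1 11->11 [HIT]
step 6: bank0 None->11 [EMPTY]
step 7: bank2 9->0 [CONFLICT]
step 8: bank2 0->12 [CONFLICT]
step 9: bank2 12->4 [CONFLICT]
step 10: bank0 11->11 [HIT]
step 11: bank2 4->4 [HIT]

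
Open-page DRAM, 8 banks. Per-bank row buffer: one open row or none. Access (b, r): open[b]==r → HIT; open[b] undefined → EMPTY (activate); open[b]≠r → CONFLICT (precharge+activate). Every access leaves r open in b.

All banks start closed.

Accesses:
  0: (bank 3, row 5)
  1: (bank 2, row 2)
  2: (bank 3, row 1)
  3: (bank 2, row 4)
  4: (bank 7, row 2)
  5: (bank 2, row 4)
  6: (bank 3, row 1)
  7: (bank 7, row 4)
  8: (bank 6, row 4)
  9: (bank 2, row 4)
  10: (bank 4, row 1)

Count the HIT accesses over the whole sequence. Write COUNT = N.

COUNT = 3

0: bank 3 row 5 — prev None → EMPTY
1: bank 2 row 2 — prev None → EMPTY
2: bank 3 row 1 — prev 5 → CONFLICT
3: bank 2 row 4 — prev 2 → CONFLICT
4: bank 7 row 2 — prev None → EMPTY
5: bank 2 row 4 — prev 4 → HIT
6: bank 3 row 1 — prev 1 → HIT
7: bank 7 row 4 — prev 2 → CONFLICT
8: bank 6 row 4 — prev None → EMPTY
9: bank 2 row 4 — prev 4 → HIT
10: bank 4 row 1 — prev None → EMPTY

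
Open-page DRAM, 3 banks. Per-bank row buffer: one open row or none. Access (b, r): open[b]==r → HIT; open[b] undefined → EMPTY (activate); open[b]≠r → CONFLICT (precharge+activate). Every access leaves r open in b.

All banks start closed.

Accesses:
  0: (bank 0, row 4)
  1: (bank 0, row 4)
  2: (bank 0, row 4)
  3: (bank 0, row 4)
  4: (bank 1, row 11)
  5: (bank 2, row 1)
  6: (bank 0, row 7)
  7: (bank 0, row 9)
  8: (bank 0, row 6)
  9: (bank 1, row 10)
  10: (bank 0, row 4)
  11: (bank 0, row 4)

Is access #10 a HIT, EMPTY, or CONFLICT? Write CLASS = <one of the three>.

CLASS = CONFLICT

0: bank 0 row 4 — prev None → EMPTY
1: bank 0 row 4 — prev 4 → HIT
2: bank 0 row 4 — prev 4 → HIT
3: bank 0 row 4 — prev 4 → HIT
4: bank 1 row 11 — prev None → EMPTY
5: bank 2 row 1 — prev None → EMPTY
6: bank 0 row 7 — prev 4 → CONFLICT
7: bank 0 row 9 — prev 7 → CONFLICT
8: bank 0 row 6 — prev 9 → CONFLICT
9: bank 1 row 10 — prev 11 → CONFLICT
10: bank 0 row 4 — prev 6 → CONFLICT
11: bank 0 row 4 — prev 4 → HIT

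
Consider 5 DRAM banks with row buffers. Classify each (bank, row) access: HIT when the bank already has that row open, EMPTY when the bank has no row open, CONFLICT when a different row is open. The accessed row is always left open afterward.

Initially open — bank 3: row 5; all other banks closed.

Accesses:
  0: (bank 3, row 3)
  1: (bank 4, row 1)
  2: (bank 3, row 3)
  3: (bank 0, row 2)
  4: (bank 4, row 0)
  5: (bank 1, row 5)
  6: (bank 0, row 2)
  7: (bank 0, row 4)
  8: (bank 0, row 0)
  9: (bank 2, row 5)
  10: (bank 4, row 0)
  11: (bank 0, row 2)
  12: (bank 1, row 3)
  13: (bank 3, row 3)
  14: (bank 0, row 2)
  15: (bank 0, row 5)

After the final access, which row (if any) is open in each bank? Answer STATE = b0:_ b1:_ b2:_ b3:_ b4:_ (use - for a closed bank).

step 0: bank3 5->3 [CONFLICT]
step 1: bank4 None->1 [EMPTY]
step 2: bank3 3->3 [HIT]
step 3: bank0 None->2 [EMPTY]
step 4: bank4 1->0 [CONFLICT]
step 5: bank1 None->5 [EMPTY]
step 6: bank0 2->2 [HIT]
step 7: bank0 2->4 [CONFLICT]
step 8: bank0 4->0 [CONFLICT]
step 9: bank2 None->5 [EMPTY]
step 10: bank4 0->0 [HIT]
step 11: bank0 0->2 [CONFLICT]
step 12: bank1 5->3 [CONFLICT]
step 13: bank3 3->3 [HIT]
step 14: bank0 2->2 [HIT]
step 15: bank0 2->5 [CONFLICT]

STATE = b0:5 b1:3 b2:5 b3:3 b4:0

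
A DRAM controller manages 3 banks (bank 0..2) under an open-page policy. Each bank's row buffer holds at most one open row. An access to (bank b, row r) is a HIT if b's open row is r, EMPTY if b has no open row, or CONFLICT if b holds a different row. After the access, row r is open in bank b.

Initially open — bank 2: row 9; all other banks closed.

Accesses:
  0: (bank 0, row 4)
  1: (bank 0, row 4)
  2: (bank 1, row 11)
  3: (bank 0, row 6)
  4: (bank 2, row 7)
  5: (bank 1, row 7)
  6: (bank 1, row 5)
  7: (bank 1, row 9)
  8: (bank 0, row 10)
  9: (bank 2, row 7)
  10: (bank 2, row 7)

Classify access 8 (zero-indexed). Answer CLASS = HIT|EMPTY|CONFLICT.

0: bank 0 row 4 — prev None → EMPTY
1: bank 0 row 4 — prev 4 → HIT
2: bank 1 row 11 — prev None → EMPTY
3: bank 0 row 6 — prev 4 → CONFLICT
4: bank 2 row 7 — prev 9 → CONFLICT
5: bank 1 row 7 — prev 11 → CONFLICT
6: bank 1 row 5 — prev 7 → CONFLICT
7: bank 1 row 9 — prev 5 → CONFLICT
8: bank 0 row 10 — prev 6 → CONFLICT
9: bank 2 row 7 — prev 7 → HIT
10: bank 2 row 7 — prev 7 → HIT

CLASS = CONFLICT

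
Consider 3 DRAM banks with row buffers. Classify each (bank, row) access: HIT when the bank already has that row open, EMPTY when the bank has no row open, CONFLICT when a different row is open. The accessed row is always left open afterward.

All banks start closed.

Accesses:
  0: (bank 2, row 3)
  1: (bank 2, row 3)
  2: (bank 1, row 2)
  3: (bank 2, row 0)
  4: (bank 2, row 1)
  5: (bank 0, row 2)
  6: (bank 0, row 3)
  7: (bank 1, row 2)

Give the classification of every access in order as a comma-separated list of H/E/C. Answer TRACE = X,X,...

#0 (2,3) E
#1 (2,3) H  (was 3)
#2 (1,2) E
#3 (2,0) C  (was 3)
#4 (2,1) C  (was 0)
#5 (0,2) E
#6 (0,3) C  (was 2)
#7 (1,2) H  (was 2)

TRACE = E,H,E,C,C,E,C,H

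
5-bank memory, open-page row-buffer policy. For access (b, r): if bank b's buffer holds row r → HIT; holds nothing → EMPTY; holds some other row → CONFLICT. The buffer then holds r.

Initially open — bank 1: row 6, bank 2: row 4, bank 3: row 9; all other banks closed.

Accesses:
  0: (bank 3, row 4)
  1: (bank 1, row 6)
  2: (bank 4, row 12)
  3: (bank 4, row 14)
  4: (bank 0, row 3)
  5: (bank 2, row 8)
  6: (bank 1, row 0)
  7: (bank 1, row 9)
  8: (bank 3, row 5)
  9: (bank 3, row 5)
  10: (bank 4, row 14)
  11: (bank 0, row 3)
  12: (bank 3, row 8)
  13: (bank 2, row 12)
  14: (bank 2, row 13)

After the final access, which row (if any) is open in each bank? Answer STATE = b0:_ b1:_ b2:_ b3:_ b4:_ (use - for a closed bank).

#0 (3,4) C  (was 9)
#1 (1,6) H  (was 6)
#2 (4,12) E
#3 (4,14) C  (was 12)
#4 (0,3) E
#5 (2,8) C  (was 4)
#6 (1,0) C  (was 6)
#7 (1,9) C  (was 0)
#8 (3,5) C  (was 4)
#9 (3,5) H  (was 5)
#10 (4,14) H  (was 14)
#11 (0,3) H  (was 3)
#12 (3,8) C  (was 5)
#13 (2,12) C  (was 8)
#14 (2,13) C  (was 12)

STATE = b0:3 b1:9 b2:13 b3:8 b4:14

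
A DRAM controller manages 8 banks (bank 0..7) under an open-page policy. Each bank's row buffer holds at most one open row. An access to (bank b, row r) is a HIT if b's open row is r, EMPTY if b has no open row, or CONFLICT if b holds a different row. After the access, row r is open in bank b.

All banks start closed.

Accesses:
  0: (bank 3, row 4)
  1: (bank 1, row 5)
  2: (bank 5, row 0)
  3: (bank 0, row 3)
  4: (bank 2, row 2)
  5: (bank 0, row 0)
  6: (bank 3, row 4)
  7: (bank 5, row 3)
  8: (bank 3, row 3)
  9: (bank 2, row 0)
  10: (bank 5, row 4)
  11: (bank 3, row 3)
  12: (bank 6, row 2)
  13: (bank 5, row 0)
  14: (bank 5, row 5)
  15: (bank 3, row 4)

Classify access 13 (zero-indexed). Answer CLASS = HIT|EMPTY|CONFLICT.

0: bank 3 row 4 — prev None → EMPTY
1: bank 1 row 5 — prev None → EMPTY
2: bank 5 row 0 — prev None → EMPTY
3: bank 0 row 3 — prev None → EMPTY
4: bank 2 row 2 — prev None → EMPTY
5: bank 0 row 0 — prev 3 → CONFLICT
6: bank 3 row 4 — prev 4 → HIT
7: bank 5 row 3 — prev 0 → CONFLICT
8: bank 3 row 3 — prev 4 → CONFLICT
9: bank 2 row 0 — prev 2 → CONFLICT
10: bank 5 row 4 — prev 3 → CONFLICT
11: bank 3 row 3 — prev 3 → HIT
12: bank 6 row 2 — prev None → EMPTY
13: bank 5 row 0 — prev 4 → CONFLICT
14: bank 5 row 5 — prev 0 → CONFLICT
15: bank 3 row 4 — prev 3 → CONFLICT

CLASS = CONFLICT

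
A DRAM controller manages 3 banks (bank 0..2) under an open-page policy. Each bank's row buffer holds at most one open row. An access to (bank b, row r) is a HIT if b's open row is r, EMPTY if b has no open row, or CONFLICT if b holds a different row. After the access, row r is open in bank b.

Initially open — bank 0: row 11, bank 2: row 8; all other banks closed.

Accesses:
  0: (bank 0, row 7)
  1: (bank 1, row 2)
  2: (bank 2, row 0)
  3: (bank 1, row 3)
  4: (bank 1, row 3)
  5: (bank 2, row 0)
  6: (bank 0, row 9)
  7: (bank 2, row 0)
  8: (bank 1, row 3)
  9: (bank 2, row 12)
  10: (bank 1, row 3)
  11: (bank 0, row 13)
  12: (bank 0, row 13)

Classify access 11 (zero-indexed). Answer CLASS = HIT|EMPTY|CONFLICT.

step 0: bank0 11->7 [CONFLICT]
step 1: bank1 None->2 [EMPTY]
step 2: bank2 8->0 [CONFLICT]
step 3: bank1 2->3 [CONFLICT]
step 4: bank1 3->3 [HIT]
step 5: bank2 0->0 [HIT]
step 6: bank0 7->9 [CONFLICT]
step 7: bank2 0->0 [HIT]
step 8: bank1 3->3 [HIT]
step 9: bank2 0->12 [CONFLICT]
step 10: bank1 3->3 [HIT]
step 11: bank0 9->13 [CONFLICT]
step 12: bank0 13->13 [HIT]

CLASS = CONFLICT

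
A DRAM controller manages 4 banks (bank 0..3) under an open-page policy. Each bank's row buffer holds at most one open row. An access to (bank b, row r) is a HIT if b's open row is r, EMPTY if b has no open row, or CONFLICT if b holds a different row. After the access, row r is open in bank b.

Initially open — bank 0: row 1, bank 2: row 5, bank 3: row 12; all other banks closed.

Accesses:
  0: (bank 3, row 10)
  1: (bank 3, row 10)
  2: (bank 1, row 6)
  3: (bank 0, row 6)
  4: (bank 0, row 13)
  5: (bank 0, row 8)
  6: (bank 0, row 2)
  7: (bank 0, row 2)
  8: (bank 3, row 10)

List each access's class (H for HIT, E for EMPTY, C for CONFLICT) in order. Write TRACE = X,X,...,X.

step 0: bank3 12->10 [CONFLICT]
step 1: bank3 10->10 [HIT]
step 2: bank1 None->6 [EMPTY]
step 3: bank0 1->6 [CONFLICT]
step 4: bank0 6->13 [CONFLICT]
step 5: bank0 13->8 [CONFLICT]
step 6: bank0 8->2 [CONFLICT]
step 7: bank0 2->2 [HIT]
step 8: bank3 10->10 [HIT]

TRACE = C,H,E,C,C,C,C,H,H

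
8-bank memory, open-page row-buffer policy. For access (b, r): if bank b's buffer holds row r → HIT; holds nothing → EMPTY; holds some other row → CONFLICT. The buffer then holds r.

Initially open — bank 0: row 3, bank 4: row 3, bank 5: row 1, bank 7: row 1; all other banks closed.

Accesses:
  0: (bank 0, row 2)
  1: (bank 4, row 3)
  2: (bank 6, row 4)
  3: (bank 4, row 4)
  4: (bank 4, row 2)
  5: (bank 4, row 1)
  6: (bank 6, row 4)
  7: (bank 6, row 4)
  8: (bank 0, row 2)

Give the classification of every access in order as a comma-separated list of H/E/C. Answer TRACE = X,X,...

  [0] b0 r2: had r3 ⇒ C
  [1] b4 r3: had r3 ⇒ H
  [2] b6 r4: no row ⇒ E
  [3] b4 r4: had r3 ⇒ C
  [4] b4 r2: had r4 ⇒ C
  [5] b4 r1: had r2 ⇒ C
  [6] b6 r4: had r4 ⇒ H
  [7] b6 r4: had r4 ⇒ H
  [8] b0 r2: had r2 ⇒ H

TRACE = C,H,E,C,C,C,H,H,H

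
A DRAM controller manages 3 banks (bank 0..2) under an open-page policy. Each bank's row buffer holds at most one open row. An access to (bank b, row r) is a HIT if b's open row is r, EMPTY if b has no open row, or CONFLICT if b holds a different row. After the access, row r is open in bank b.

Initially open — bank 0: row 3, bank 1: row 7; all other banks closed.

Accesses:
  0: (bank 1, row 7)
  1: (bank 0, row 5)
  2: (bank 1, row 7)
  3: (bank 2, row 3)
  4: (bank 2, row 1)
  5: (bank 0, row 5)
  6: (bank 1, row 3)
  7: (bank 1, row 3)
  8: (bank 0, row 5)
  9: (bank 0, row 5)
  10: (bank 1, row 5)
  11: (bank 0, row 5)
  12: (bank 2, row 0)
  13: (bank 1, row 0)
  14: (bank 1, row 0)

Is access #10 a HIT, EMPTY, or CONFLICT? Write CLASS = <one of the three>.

CLASS = CONFLICT

step 0: bank1 7->7 [HIT]
step 1: bank0 3->5 [CONFLICT]
step 2: bank1 7->7 [HIT]
step 3: bank2 None->3 [EMPTY]
step 4: bank2 3->1 [CONFLICT]
step 5: bank0 5->5 [HIT]
step 6: bank1 7->3 [CONFLICT]
step 7: bank1 3->3 [HIT]
step 8: bank0 5->5 [HIT]
step 9: bank0 5->5 [HIT]
step 10: bank1 3->5 [CONFLICT]
step 11: bank0 5->5 [HIT]
step 12: bank2 1->0 [CONFLICT]
step 13: bank1 5->0 [CONFLICT]
step 14: bank1 0->0 [HIT]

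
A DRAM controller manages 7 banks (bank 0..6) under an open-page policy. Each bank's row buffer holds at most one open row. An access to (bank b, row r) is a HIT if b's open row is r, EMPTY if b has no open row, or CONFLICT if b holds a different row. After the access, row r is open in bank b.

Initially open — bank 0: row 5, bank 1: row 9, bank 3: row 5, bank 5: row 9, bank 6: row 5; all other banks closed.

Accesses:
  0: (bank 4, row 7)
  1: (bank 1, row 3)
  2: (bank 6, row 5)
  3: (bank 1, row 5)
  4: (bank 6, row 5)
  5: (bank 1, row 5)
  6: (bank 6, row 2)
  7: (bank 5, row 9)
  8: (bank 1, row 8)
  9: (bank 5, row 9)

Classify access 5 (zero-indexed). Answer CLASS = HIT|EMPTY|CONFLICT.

  [0] b4 r7: no row ⇒ E
  [1] b1 r3: had r9 ⇒ C
  [2] b6 r5: had r5 ⇒ H
  [3] b1 r5: had r3 ⇒ C
  [4] b6 r5: had r5 ⇒ H
  [5] b1 r5: had r5 ⇒ H
  [6] b6 r2: had r5 ⇒ C
  [7] b5 r9: had r9 ⇒ H
  [8] b1 r8: had r5 ⇒ C
  [9] b5 r9: had r9 ⇒ H

CLASS = HIT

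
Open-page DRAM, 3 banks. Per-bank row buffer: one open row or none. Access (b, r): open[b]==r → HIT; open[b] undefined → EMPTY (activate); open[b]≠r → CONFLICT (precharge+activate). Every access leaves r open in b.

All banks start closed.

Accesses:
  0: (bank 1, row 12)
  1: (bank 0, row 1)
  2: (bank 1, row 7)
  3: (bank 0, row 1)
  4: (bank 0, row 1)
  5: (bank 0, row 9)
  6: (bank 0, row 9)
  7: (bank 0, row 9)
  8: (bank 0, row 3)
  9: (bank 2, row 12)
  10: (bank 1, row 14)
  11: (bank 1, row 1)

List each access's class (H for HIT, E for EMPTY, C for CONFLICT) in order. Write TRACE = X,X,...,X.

  [0] b1 r12: no row ⇒ E
  [1] b0 r1: no row ⇒ E
  [2] b1 r7: had r12 ⇒ C
  [3] b0 r1: had r1 ⇒ H
  [4] b0 r1: had r1 ⇒ H
  [5] b0 r9: had r1 ⇒ C
  [6] b0 r9: had r9 ⇒ H
  [7] b0 r9: had r9 ⇒ H
  [8] b0 r3: had r9 ⇒ C
  [9] b2 r12: no row ⇒ E
  [10] b1 r14: had r7 ⇒ C
  [11] b1 r1: had r14 ⇒ C

TRACE = E,E,C,H,H,C,H,H,C,E,C,C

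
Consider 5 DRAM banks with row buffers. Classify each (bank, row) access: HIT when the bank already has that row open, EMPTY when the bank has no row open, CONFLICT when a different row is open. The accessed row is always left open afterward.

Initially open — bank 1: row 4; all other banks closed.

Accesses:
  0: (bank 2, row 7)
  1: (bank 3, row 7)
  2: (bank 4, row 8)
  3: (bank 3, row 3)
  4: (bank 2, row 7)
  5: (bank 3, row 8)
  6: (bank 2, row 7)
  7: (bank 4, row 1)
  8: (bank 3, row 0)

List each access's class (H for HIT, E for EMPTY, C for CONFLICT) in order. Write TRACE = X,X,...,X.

0: bank 2 row 7 — prev None → EMPTY
1: bank 3 row 7 — prev None → EMPTY
2: bank 4 row 8 — prev None → EMPTY
3: bank 3 row 3 — prev 7 → CONFLICT
4: bank 2 row 7 — prev 7 → HIT
5: bank 3 row 8 — prev 3 → CONFLICT
6: bank 2 row 7 — prev 7 → HIT
7: bank 4 row 1 — prev 8 → CONFLICT
8: bank 3 row 0 — prev 8 → CONFLICT

TRACE = E,E,E,C,H,C,H,C,C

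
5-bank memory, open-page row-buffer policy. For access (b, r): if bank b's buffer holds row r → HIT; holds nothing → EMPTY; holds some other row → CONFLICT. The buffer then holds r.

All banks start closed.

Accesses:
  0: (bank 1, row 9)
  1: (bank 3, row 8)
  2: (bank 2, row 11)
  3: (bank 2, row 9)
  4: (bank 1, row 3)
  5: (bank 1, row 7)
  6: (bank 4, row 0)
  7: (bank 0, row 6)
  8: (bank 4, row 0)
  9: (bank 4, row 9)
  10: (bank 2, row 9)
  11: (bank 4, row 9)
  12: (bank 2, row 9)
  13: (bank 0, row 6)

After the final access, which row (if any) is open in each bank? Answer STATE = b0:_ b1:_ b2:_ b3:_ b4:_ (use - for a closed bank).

  [0] b1 r9: no row ⇒ E
  [1] b3 r8: no row ⇒ E
  [2] b2 r11: no row ⇒ E
  [3] b2 r9: had r11 ⇒ C
  [4] b1 r3: had r9 ⇒ C
  [5] b1 r7: had r3 ⇒ C
  [6] b4 r0: no row ⇒ E
  [7] b0 r6: no row ⇒ E
  [8] b4 r0: had r0 ⇒ H
  [9] b4 r9: had r0 ⇒ C
  [10] b2 r9: had r9 ⇒ H
  [11] b4 r9: had r9 ⇒ H
  [12] b2 r9: had r9 ⇒ H
  [13] b0 r6: had r6 ⇒ H

STATE = b0:6 b1:7 b2:9 b3:8 b4:9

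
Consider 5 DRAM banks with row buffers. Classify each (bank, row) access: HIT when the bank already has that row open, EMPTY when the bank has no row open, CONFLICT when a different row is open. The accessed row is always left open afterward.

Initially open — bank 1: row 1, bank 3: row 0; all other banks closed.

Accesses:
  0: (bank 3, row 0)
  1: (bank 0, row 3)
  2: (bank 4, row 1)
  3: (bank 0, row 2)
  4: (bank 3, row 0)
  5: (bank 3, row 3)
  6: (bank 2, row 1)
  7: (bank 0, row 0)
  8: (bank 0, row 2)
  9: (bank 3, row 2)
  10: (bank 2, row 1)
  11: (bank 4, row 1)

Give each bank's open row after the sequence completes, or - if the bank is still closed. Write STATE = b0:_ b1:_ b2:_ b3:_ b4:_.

STATE = b0:2 b1:1 b2:1 b3:2 b4:1

0: bank 3 row 0 — prev 0 → HIT
1: bank 0 row 3 — prev None → EMPTY
2: bank 4 row 1 — prev None → EMPTY
3: bank 0 row 2 — prev 3 → CONFLICT
4: bank 3 row 0 — prev 0 → HIT
5: bank 3 row 3 — prev 0 → CONFLICT
6: bank 2 row 1 — prev None → EMPTY
7: bank 0 row 0 — prev 2 → CONFLICT
8: bank 0 row 2 — prev 0 → CONFLICT
9: bank 3 row 2 — prev 3 → CONFLICT
10: bank 2 row 1 — prev 1 → HIT
11: bank 4 row 1 — prev 1 → HIT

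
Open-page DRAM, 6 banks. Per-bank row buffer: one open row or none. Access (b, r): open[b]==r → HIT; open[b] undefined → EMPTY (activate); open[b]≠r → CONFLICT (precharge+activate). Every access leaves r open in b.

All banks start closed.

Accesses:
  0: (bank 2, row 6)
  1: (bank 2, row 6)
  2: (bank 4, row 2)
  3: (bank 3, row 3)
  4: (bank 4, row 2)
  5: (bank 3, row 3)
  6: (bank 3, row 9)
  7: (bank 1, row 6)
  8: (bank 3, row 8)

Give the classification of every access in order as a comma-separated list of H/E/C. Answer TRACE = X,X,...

TRACE = E,H,E,E,H,H,C,E,C

  [0] b2 r6: no row ⇒ E
  [1] b2 r6: had r6 ⇒ H
  [2] b4 r2: no row ⇒ E
  [3] b3 r3: no row ⇒ E
  [4] b4 r2: had r2 ⇒ H
  [5] b3 r3: had r3 ⇒ H
  [6] b3 r9: had r3 ⇒ C
  [7] b1 r6: no row ⇒ E
  [8] b3 r8: had r9 ⇒ C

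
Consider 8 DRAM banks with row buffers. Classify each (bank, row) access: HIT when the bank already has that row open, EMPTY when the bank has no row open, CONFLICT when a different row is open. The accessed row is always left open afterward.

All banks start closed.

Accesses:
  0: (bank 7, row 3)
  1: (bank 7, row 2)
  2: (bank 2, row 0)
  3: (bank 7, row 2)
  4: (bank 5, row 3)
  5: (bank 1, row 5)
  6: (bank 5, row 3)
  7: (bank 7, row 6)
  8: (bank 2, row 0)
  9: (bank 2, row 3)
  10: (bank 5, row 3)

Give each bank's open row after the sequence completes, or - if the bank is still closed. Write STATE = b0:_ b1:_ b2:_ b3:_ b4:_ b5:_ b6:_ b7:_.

  [0] b7 r3: no row ⇒ E
  [1] b7 r2: had r3 ⇒ C
  [2] b2 r0: no row ⇒ E
  [3] b7 r2: had r2 ⇒ H
  [4] b5 r3: no row ⇒ E
  [5] b1 r5: no row ⇒ E
  [6] b5 r3: had r3 ⇒ H
  [7] b7 r6: had r2 ⇒ C
  [8] b2 r0: had r0 ⇒ H
  [9] b2 r3: had r0 ⇒ C
  [10] b5 r3: had r3 ⇒ H

STATE = b0:- b1:5 b2:3 b3:- b4:- b5:3 b6:- b7:6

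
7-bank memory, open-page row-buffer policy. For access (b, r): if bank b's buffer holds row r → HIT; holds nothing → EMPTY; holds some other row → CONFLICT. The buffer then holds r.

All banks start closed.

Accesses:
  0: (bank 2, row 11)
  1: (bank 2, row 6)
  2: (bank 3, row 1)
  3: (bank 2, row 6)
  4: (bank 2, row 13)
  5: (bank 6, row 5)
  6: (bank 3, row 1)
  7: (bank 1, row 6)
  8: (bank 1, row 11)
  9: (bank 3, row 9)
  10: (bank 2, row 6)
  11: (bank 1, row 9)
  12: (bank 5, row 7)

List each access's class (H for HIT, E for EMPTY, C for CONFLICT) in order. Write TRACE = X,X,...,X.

TRACE = E,C,E,H,C,E,H,E,C,C,C,C,E

step 0: bank2 None->11 [EMPTY]
step 1: bank2 11->6 [CONFLICT]
step 2: bank3 None->1 [EMPTY]
step 3: bank2 6->6 [HIT]
step 4: bank2 6->13 [CONFLICT]
step 5: bank6 None->5 [EMPTY]
step 6: bank3 1->1 [HIT]
step 7: bank1 None->6 [EMPTY]
step 8: bank1 6->11 [CONFLICT]
step 9: bank3 1->9 [CONFLICT]
step 10: bank2 13->6 [CONFLICT]
step 11: bank1 11->9 [CONFLICT]
step 12: bank5 None->7 [EMPTY]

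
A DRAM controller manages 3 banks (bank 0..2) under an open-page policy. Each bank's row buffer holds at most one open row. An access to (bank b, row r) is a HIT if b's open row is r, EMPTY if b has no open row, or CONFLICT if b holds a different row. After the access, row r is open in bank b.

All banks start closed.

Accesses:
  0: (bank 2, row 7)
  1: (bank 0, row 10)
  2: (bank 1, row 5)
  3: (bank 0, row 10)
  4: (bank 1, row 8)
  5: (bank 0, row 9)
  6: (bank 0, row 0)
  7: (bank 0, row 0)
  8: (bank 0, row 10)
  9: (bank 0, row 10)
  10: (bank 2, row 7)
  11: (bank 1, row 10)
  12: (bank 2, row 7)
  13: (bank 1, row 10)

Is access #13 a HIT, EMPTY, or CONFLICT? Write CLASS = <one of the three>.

0: bank 2 row 7 — prev None → EMPTY
1: bank 0 row 10 — prev None → EMPTY
2: bank 1 row 5 — prev None → EMPTY
3: bank 0 row 10 — prev 10 → HIT
4: bank 1 row 8 — prev 5 → CONFLICT
5: bank 0 row 9 — prev 10 → CONFLICT
6: bank 0 row 0 — prev 9 → CONFLICT
7: bank 0 row 0 — prev 0 → HIT
8: bank 0 row 10 — prev 0 → CONFLICT
9: bank 0 row 10 — prev 10 → HIT
10: bank 2 row 7 — prev 7 → HIT
11: bank 1 row 10 — prev 8 → CONFLICT
12: bank 2 row 7 — prev 7 → HIT
13: bank 1 row 10 — prev 10 → HIT

CLASS = HIT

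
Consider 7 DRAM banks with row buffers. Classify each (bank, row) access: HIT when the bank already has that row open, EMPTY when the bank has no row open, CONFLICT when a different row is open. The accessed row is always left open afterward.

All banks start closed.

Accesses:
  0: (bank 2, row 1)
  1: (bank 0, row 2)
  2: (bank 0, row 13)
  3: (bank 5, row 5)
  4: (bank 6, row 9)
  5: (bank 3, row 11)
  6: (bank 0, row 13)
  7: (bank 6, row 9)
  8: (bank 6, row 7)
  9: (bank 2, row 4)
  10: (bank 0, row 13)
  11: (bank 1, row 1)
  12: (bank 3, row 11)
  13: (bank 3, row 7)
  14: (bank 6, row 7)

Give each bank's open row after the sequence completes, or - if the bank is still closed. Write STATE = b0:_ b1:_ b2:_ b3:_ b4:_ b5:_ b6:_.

STATE = b0:13 b1:1 b2:4 b3:7 b4:- b5:5 b6:7

#0 (2,1) E
#1 (0,2) E
#2 (0,13) C  (was 2)
#3 (5,5) E
#4 (6,9) E
#5 (3,11) E
#6 (0,13) H  (was 13)
#7 (6,9) H  (was 9)
#8 (6,7) C  (was 9)
#9 (2,4) C  (was 1)
#10 (0,13) H  (was 13)
#11 (1,1) E
#12 (3,11) H  (was 11)
#13 (3,7) C  (was 11)
#14 (6,7) H  (was 7)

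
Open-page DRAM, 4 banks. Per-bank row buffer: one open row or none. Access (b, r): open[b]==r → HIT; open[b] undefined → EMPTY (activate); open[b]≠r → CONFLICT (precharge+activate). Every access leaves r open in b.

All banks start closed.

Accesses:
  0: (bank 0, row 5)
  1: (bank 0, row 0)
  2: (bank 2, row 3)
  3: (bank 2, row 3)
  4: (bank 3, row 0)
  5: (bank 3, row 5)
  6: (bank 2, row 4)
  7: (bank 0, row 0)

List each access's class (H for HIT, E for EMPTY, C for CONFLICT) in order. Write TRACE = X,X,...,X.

#0 (0,5) E
#1 (0,0) C  (was 5)
#2 (2,3) E
#3 (2,3) H  (was 3)
#4 (3,0) E
#5 (3,5) C  (was 0)
#6 (2,4) C  (was 3)
#7 (0,0) H  (was 0)

TRACE = E,C,E,H,E,C,C,H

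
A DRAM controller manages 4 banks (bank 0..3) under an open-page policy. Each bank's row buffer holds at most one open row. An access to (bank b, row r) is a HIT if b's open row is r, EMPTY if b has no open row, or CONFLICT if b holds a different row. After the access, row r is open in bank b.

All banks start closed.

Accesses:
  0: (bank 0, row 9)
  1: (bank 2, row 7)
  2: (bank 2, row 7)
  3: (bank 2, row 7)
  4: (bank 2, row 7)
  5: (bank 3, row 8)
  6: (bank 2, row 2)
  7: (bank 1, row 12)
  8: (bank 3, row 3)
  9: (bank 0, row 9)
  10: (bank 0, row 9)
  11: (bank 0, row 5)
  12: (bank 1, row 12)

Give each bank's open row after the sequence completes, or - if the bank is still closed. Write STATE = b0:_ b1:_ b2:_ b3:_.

STATE = b0:5 b1:12 b2:2 b3:3

#0 (0,9) E
#1 (2,7) E
#2 (2,7) H  (was 7)
#3 (2,7) H  (was 7)
#4 (2,7) H  (was 7)
#5 (3,8) E
#6 (2,2) C  (was 7)
#7 (1,12) E
#8 (3,3) C  (was 8)
#9 (0,9) H  (was 9)
#10 (0,9) H  (was 9)
#11 (0,5) C  (was 9)
#12 (1,12) H  (was 12)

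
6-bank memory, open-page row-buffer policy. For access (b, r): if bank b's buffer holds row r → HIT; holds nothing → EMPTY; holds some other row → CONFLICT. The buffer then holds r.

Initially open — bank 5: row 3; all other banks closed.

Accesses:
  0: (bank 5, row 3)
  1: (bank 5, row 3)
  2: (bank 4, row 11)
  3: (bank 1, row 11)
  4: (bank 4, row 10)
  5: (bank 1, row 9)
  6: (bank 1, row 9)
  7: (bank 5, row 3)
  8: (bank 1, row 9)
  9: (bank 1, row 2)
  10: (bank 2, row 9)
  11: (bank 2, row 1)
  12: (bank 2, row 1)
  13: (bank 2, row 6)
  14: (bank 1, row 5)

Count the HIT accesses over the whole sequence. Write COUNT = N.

#0 (5,3) H  (was 3)
#1 (5,3) H  (was 3)
#2 (4,11) E
#3 (1,11) E
#4 (4,10) C  (was 11)
#5 (1,9) C  (was 11)
#6 (1,9) H  (was 9)
#7 (5,3) H  (was 3)
#8 (1,9) H  (was 9)
#9 (1,2) C  (was 9)
#10 (2,9) E
#11 (2,1) C  (was 9)
#12 (2,1) H  (was 1)
#13 (2,6) C  (was 1)
#14 (1,5) C  (was 2)

COUNT = 6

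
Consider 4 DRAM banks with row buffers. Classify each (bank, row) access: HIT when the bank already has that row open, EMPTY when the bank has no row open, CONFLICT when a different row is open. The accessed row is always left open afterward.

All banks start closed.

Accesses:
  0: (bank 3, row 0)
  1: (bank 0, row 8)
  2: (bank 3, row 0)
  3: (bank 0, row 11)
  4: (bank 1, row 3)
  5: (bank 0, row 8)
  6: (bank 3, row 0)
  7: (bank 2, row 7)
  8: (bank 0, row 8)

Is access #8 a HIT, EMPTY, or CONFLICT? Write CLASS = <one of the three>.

CLASS = HIT

step 0: bank3 None->0 [EMPTY]
step 1: bank0 None->8 [EMPTY]
step 2: bank3 0->0 [HIT]
step 3: bank0 8->11 [CONFLICT]
step 4: bank1 None->3 [EMPTY]
step 5: bank0 11->8 [CONFLICT]
step 6: bank3 0->0 [HIT]
step 7: bank2 None->7 [EMPTY]
step 8: bank0 8->8 [HIT]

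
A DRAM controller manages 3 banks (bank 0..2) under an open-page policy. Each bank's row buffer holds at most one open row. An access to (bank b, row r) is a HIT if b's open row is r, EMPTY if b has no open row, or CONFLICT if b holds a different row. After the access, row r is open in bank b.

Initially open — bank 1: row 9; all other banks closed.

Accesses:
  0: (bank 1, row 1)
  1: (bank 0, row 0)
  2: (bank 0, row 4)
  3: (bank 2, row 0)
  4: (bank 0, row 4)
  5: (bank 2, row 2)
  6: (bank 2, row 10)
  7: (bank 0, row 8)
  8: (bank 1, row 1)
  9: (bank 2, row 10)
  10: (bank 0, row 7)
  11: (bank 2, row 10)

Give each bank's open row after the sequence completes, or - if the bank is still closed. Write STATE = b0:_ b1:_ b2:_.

STATE = b0:7 b1:1 b2:10

0: bank 1 row 1 — prev 9 → CONFLICT
1: bank 0 row 0 — prev None → EMPTY
2: bank 0 row 4 — prev 0 → CONFLICT
3: bank 2 row 0 — prev None → EMPTY
4: bank 0 row 4 — prev 4 → HIT
5: bank 2 row 2 — prev 0 → CONFLICT
6: bank 2 row 10 — prev 2 → CONFLICT
7: bank 0 row 8 — prev 4 → CONFLICT
8: bank 1 row 1 — prev 1 → HIT
9: bank 2 row 10 — prev 10 → HIT
10: bank 0 row 7 — prev 8 → CONFLICT
11: bank 2 row 10 — prev 10 → HIT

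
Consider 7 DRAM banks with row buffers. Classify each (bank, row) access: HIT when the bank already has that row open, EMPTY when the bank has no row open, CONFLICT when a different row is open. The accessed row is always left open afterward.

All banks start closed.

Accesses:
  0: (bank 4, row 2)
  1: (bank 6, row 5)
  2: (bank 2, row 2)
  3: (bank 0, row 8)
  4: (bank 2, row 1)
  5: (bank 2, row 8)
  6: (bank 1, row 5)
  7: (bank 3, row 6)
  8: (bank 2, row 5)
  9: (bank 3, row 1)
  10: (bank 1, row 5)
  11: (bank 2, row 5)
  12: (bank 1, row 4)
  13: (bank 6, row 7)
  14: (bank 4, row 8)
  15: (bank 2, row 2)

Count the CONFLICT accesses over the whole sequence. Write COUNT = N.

COUNT = 8

step 0: bank4 None->2 [EMPTY]
step 1: bank6 None->5 [EMPTY]
step 2: bank2 None->2 [EMPTY]
step 3: bank0 None->8 [EMPTY]
step 4: bank2 2->1 [CONFLICT]
step 5: bank2 1->8 [CONFLICT]
step 6: bank1 None->5 [EMPTY]
step 7: bank3 None->6 [EMPTY]
step 8: bank2 8->5 [CONFLICT]
step 9: bank3 6->1 [CONFLICT]
step 10: bank1 5->5 [HIT]
step 11: bank2 5->5 [HIT]
step 12: bank1 5->4 [CONFLICT]
step 13: bank6 5->7 [CONFLICT]
step 14: bank4 2->8 [CONFLICT]
step 15: bank2 5->2 [CONFLICT]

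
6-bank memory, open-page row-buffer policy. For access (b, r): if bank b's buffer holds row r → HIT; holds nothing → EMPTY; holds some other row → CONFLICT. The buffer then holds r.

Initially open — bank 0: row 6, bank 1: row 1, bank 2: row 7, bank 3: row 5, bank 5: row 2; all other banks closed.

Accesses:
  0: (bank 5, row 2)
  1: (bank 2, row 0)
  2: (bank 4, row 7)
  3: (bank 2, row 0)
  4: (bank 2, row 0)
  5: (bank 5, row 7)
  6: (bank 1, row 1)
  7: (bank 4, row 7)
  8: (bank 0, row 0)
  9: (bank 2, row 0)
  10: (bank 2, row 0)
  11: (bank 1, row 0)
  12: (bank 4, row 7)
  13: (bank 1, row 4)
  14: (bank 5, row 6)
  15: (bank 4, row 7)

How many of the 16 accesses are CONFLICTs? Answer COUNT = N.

COUNT = 6

step 0: bank5 2->2 [HIT]
step 1: bank2 7->0 [CONFLICT]
step 2: bank4 None->7 [EMPTY]
step 3: bank2 0->0 [HIT]
step 4: bank2 0->0 [HIT]
step 5: bank5 2->7 [CONFLICT]
step 6: bank1 1->1 [HIT]
step 7: bank4 7->7 [HIT]
step 8: bank0 6->0 [CONFLICT]
step 9: bank2 0->0 [HIT]
step 10: bank2 0->0 [HIT]
step 11: bank1 1->0 [CONFLICT]
step 12: bank4 7->7 [HIT]
step 13: bank1 0->4 [CONFLICT]
step 14: bank5 7->6 [CONFLICT]
step 15: bank4 7->7 [HIT]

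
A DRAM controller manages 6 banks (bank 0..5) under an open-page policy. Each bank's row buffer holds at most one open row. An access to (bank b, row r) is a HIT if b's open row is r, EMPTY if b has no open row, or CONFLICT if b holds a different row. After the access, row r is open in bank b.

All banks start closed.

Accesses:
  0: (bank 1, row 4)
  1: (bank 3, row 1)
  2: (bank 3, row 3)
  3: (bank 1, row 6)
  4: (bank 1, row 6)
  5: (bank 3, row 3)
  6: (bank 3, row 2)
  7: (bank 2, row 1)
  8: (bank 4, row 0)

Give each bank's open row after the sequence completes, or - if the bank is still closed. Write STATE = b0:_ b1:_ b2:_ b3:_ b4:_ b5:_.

#0 (1,4) E
#1 (3,1) E
#2 (3,3) C  (was 1)
#3 (1,6) C  (was 4)
#4 (1,6) H  (was 6)
#5 (3,3) H  (was 3)
#6 (3,2) C  (was 3)
#7 (2,1) E
#8 (4,0) E

STATE = b0:- b1:6 b2:1 b3:2 b4:0 b5:-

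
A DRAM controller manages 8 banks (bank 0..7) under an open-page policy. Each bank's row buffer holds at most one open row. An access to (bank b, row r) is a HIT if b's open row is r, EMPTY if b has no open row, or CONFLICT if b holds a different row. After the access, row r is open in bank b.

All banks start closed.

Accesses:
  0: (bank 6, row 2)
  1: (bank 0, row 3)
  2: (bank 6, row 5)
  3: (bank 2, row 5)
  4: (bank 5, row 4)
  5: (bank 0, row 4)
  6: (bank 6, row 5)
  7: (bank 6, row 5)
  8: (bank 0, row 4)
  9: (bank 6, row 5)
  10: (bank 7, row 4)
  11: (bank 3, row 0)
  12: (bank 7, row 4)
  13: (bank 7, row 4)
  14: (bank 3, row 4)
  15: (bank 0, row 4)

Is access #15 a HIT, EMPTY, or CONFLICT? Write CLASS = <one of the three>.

step 0: bank6 None->2 [EMPTY]
step 1: bank0 None->3 [EMPTY]
step 2: bank6 2->5 [CONFLICT]
step 3: bank2 None->5 [EMPTY]
step 4: bank5 None->4 [EMPTY]
step 5: bank0 3->4 [CONFLICT]
step 6: bank6 5->5 [HIT]
step 7: bank6 5->5 [HIT]
step 8: bank0 4->4 [HIT]
step 9: bank6 5->5 [HIT]
step 10: bank7 None->4 [EMPTY]
step 11: bank3 None->0 [EMPTY]
step 12: bank7 4->4 [HIT]
step 13: bank7 4->4 [HIT]
step 14: bank3 0->4 [CONFLICT]
step 15: bank0 4->4 [HIT]

CLASS = HIT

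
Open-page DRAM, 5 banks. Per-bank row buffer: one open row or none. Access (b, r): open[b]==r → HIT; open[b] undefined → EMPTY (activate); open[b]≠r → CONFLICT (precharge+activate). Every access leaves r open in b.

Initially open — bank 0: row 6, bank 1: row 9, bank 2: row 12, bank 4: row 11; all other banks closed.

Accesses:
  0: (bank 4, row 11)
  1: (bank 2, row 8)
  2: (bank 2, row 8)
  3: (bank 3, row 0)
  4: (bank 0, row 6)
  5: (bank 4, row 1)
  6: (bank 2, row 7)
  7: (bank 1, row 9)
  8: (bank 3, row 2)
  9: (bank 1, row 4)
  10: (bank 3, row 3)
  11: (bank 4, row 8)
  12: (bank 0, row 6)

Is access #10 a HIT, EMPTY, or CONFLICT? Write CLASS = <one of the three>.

CLASS = CONFLICT

0: bank 4 row 11 — prev 11 → HIT
1: bank 2 row 8 — prev 12 → CONFLICT
2: bank 2 row 8 — prev 8 → HIT
3: bank 3 row 0 — prev None → EMPTY
4: bank 0 row 6 — prev 6 → HIT
5: bank 4 row 1 — prev 11 → CONFLICT
6: bank 2 row 7 — prev 8 → CONFLICT
7: bank 1 row 9 — prev 9 → HIT
8: bank 3 row 2 — prev 0 → CONFLICT
9: bank 1 row 4 — prev 9 → CONFLICT
10: bank 3 row 3 — prev 2 → CONFLICT
11: bank 4 row 8 — prev 1 → CONFLICT
12: bank 0 row 6 — prev 6 → HIT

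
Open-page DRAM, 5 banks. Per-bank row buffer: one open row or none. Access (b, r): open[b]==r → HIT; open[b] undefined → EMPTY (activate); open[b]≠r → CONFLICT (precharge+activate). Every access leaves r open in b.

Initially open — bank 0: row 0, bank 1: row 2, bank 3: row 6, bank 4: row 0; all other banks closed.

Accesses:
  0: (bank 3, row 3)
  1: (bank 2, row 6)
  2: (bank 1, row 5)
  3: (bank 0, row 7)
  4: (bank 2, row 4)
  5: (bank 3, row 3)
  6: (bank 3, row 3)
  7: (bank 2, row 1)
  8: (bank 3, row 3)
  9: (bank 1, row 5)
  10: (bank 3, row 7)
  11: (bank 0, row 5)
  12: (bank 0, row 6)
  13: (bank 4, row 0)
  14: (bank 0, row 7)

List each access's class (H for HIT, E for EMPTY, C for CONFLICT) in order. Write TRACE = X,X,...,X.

TRACE = C,E,C,C,C,H,H,C,H,H,C,C,C,H,C

#0 (3,3) C  (was 6)
#1 (2,6) E
#2 (1,5) C  (was 2)
#3 (0,7) C  (was 0)
#4 (2,4) C  (was 6)
#5 (3,3) H  (was 3)
#6 (3,3) H  (was 3)
#7 (2,1) C  (was 4)
#8 (3,3) H  (was 3)
#9 (1,5) H  (was 5)
#10 (3,7) C  (was 3)
#11 (0,5) C  (was 7)
#12 (0,6) C  (was 5)
#13 (4,0) H  (was 0)
#14 (0,7) C  (was 6)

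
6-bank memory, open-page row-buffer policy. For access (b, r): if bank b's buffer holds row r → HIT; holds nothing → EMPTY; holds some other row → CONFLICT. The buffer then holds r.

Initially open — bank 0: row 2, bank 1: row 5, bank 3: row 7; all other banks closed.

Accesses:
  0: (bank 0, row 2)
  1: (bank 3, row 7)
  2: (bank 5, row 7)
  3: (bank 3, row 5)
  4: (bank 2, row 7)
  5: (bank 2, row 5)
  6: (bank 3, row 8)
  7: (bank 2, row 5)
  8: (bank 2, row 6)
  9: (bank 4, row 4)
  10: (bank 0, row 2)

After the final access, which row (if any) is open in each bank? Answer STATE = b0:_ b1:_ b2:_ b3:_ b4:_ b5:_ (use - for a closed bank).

STATE = b0:2 b1:5 b2:6 b3:8 b4:4 b5:7

  [0] b0 r2: had r2 ⇒ H
  [1] b3 r7: had r7 ⇒ H
  [2] b5 r7: no row ⇒ E
  [3] b3 r5: had r7 ⇒ C
  [4] b2 r7: no row ⇒ E
  [5] b2 r5: had r7 ⇒ C
  [6] b3 r8: had r5 ⇒ C
  [7] b2 r5: had r5 ⇒ H
  [8] b2 r6: had r5 ⇒ C
  [9] b4 r4: no row ⇒ E
  [10] b0 r2: had r2 ⇒ H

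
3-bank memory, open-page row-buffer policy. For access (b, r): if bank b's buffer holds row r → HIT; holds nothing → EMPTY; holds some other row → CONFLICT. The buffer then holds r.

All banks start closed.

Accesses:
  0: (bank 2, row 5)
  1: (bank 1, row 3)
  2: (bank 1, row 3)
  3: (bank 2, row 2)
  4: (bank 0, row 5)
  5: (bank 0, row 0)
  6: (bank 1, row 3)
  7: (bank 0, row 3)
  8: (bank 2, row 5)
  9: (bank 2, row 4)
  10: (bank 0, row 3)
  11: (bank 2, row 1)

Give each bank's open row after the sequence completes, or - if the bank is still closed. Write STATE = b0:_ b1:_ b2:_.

STATE = b0:3 b1:3 b2:1

#0 (2,5) E
#1 (1,3) E
#2 (1,3) H  (was 3)
#3 (2,2) C  (was 5)
#4 (0,5) E
#5 (0,0) C  (was 5)
#6 (1,3) H  (was 3)
#7 (0,3) C  (was 0)
#8 (2,5) C  (was 2)
#9 (2,4) C  (was 5)
#10 (0,3) H  (was 3)
#11 (2,1) C  (was 4)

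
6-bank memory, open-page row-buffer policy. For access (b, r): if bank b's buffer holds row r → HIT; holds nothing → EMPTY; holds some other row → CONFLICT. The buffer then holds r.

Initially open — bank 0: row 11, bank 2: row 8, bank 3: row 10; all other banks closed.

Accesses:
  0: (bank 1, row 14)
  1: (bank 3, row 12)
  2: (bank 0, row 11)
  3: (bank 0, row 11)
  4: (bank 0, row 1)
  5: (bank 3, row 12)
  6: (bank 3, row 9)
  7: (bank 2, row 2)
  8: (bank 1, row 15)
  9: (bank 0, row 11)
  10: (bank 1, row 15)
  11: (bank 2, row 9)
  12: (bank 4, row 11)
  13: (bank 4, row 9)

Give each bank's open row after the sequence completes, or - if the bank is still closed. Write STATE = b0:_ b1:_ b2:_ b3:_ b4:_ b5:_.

STATE = b0:11 b1:15 b2:9 b3:9 b4:9 b5:-

  [0] b1 r14: no row ⇒ E
  [1] b3 r12: had r10 ⇒ C
  [2] b0 r11: had r11 ⇒ H
  [3] b0 r11: had r11 ⇒ H
  [4] b0 r1: had r11 ⇒ C
  [5] b3 r12: had r12 ⇒ H
  [6] b3 r9: had r12 ⇒ C
  [7] b2 r2: had r8 ⇒ C
  [8] b1 r15: had r14 ⇒ C
  [9] b0 r11: had r1 ⇒ C
  [10] b1 r15: had r15 ⇒ H
  [11] b2 r9: had r2 ⇒ C
  [12] b4 r11: no row ⇒ E
  [13] b4 r9: had r11 ⇒ C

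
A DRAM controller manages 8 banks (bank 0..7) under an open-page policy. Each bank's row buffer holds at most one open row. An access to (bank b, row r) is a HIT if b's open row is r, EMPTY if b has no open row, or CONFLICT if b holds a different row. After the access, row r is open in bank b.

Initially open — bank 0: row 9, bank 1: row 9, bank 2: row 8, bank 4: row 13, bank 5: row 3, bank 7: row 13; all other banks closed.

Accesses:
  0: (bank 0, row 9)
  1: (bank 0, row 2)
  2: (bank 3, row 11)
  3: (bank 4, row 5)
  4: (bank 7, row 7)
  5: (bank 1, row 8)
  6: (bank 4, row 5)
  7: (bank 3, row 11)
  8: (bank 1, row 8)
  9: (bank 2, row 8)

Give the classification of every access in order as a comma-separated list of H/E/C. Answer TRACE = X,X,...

#0 (0,9) H  (was 9)
#1 (0,2) C  (was 9)
#2 (3,11) E
#3 (4,5) C  (was 13)
#4 (7,7) C  (was 13)
#5 (1,8) C  (was 9)
#6 (4,5) H  (was 5)
#7 (3,11) H  (was 11)
#8 (1,8) H  (was 8)
#9 (2,8) H  (was 8)

TRACE = H,C,E,C,C,C,H,H,H,H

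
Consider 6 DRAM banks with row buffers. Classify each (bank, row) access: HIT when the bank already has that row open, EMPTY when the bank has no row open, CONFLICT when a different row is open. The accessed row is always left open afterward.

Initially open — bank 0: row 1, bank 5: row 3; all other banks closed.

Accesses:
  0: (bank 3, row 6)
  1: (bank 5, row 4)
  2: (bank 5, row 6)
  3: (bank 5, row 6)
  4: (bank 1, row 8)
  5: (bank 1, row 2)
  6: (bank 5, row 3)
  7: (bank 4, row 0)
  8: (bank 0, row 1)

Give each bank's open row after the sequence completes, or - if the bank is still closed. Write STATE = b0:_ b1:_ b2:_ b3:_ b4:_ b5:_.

#0 (3,6) E
#1 (5,4) C  (was 3)
#2 (5,6) C  (was 4)
#3 (5,6) H  (was 6)
#4 (1,8) E
#5 (1,2) C  (was 8)
#6 (5,3) C  (was 6)
#7 (4,0) E
#8 (0,1) H  (was 1)

STATE = b0:1 b1:2 b2:- b3:6 b4:0 b5:3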